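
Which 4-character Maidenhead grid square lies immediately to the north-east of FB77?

FB88

Longitude square 7; +1 → 8.
Latitude square 7; +1 → 8.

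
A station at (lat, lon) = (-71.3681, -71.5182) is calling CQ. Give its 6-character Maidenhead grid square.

FB48fp

Shift to the Maidenhead origin (180°W, 90°S): lon 108.4818, lat 18.6319.
Field: 108.4818/20 → 5 → F, 18.6319/10 → 1 → B; chars FB.
Square: 8.4818/2 → 4, 8.6319/1 → 8; chars 48.
Subsquare: 0.4818/0.0833333 → 5 → f, 0.6319/0.0416667 → 15 → p; chars fp.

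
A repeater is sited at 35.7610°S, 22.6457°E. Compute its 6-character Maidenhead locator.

KF14hf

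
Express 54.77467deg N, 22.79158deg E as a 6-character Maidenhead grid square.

Offset from 180°W / 90°S: lon 202.7916°, lat 144.7747°.
Field: 202.7916/20 → 10 → K, 144.7747/10 → 14 → O; chars KO.
Square: 2.7916/2 → 1, 4.7747/1 → 4; chars 14.
Subsquare: 0.7916/0.0833333 → 9 → j, 0.7747/0.0416667 → 18 → s; chars js.

KO14js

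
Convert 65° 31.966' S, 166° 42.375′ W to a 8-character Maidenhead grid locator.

Offset from 180°W / 90°S: lon 13.29375°, lat 24.46723°.
Field: 13.29375/20 → 0 → A, 24.46723/10 → 2 → C; chars AC.
Square: 13.29375/2 → 6, 4.46723/1 → 4; chars 64.
Subsquare: 1.29375/0.0833333 → 15 → p, 0.46723/0.0416667 → 11 → l; chars pl.
Extended square: 0.04375/0.00833333 → 5, 0.00890/0.00416667 → 2; chars 52.

AC64pl52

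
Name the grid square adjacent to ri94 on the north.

RI95

Latitude square 4; +1 → 5.
The longitude characters are unchanged.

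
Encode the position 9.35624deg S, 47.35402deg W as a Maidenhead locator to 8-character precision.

GI60hp74

Add 180° to longitude and 90° to latitude: 132.64598, 80.64376.
Field (20°×10°, letters A–R): lon ⌊132.64598/20⌋ = 6 → G; lat ⌊80.64376/10⌋ = 8 → I.
Square (2°×1°, digits 0–9): lon ⌊12.64598/2⌋ = 6; lat ⌊0.64376/1⌋ = 0.
Subsquare (5′×2.5′, letters a–x): lon ⌊0.64598/0.0833333⌋ = 7 → h; lat ⌊0.64376/0.0416667⌋ = 15 → p.
Extended square (30″×15″, digits 0–9): lon ⌊0.06265/0.00833333⌋ = 7; lat ⌊0.01876/0.00416667⌋ = 4.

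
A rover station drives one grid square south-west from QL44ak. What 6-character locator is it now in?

QL34xj

Longitude subsquare a = 0; −1 → -1, wraps to 23 = x, carry into square.
Longitude square 4; −1 → 3.
Latitude subsquare k = 10; −1 → 9 = j.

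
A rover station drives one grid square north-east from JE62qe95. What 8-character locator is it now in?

Longitude extended square 9; +1 → 10, wraps to 0, carry into subsquare.
Longitude subsquare q = 16; +1 → 17 = r.
Latitude extended square 5; +1 → 6.

JE62re06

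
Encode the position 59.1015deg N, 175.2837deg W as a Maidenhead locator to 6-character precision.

Add 180° to longitude and 90° to latitude: 4.7163, 149.1015.
Field: lon ⌊4.7163/20⌋ = 0 → A; lat ⌊149.1015/10⌋ = 14 → O.
Square: lon ⌊4.7163/2⌋ = 2; lat ⌊9.1015/1⌋ = 9.
Subsquare: lon ⌊0.7163/0.0833333⌋ = 8 → i; lat ⌊0.1015/0.0416667⌋ = 2 → c.

AO29ic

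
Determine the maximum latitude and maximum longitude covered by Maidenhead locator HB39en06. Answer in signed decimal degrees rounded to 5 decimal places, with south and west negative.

Field H=7, B=1: +7·20° lon, +1·10° lat → SW at lon -40°, lat -80°.
Square 3, 9: +3·2° lon, +9·1° lat → SW at lon -34°, lat -71°.
Subsquare e=4, n=13: +4·0.0833333° lon, +13·0.0416667° lat → SW at lon -33.6667°, lat -70.4583°.
Extended square 0, 6: +0·0.00833333° lon, +6·0.00416667° lat → SW at lon -33.6667°, lat -70.4333°.
Cell spans 0.00833333° lon × 0.00416667° lat. NE corner is SW corner plus one full cell.
latitude -70.42917, longitude -33.65833.

-70.42917, -33.65833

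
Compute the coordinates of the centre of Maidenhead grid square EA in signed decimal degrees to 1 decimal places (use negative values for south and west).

Field E=4, A=0: +4·20° lon, +0·10° lat → SW at lon -100°, lat -90°.
Cell spans 20° lon × 10° lat. Centre is SW corner plus half of each.
latitude -85.0, longitude -90.0.

-85.0, -90.0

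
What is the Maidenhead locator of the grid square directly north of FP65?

Latitude square 5; +1 → 6.
The longitude characters are unchanged.

FP66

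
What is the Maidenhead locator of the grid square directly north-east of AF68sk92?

AF68tk03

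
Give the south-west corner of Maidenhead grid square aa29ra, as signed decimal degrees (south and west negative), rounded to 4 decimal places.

Field A=0, A=0: +0·20° lon, +0·10° lat → SW at lon -180°, lat -90°.
Square 2, 9: +2·2° lon, +9·1° lat → SW at lon -176°, lat -81°.
Subsquare r=17, a=0: +17·0.0833333° lon, +0·0.0416667° lat → SW at lon -174.583°, lat -81°.
latitude -81.0000, longitude -174.5833.

-81.0000, -174.5833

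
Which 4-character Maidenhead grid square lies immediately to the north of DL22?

DL23

Latitude square 2; +1 → 3.
The longitude characters are unchanged.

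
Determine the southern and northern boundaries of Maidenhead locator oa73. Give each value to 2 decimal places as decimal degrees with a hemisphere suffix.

87.00° S, 86.00° S

Field O=14, A=0: +14·20° lon, +0·10° lat → SW at lon 100°, lat -90°.
Square 7, 3: +7·2° lon, +3·1° lat → SW at lon 114°, lat -87°.
Cell spans 2° lon × 1° lat.
south 87.00° S, north 86.00° S.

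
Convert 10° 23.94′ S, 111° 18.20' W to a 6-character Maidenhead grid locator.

Add 180° to longitude and 90° to latitude: 68.6967, 79.6010.
Field: 68.6967/20 → 3 → D, 79.6010/10 → 7 → H; chars DH.
Square: 8.6967/2 → 4, 9.6010/1 → 9; chars 49.
Subsquare: 0.6967/0.0833333 → 8 → i, 0.6010/0.0416667 → 14 → o; chars io.

DH49io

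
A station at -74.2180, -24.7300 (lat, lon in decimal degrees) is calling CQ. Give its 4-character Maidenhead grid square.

HB75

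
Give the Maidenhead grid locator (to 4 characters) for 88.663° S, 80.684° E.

NA01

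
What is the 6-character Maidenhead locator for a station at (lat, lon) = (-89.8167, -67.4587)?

FA60ge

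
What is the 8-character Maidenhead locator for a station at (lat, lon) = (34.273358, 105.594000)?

Shift to the Maidenhead origin (180°W, 90°S): lon 285.59400, lat 124.27336.
Field: lon ⌊285.59400/20⌋ = 14 → O; lat ⌊124.27336/10⌋ = 12 → M.
Square: lon ⌊5.59400/2⌋ = 2; lat ⌊4.27336/1⌋ = 4.
Subsquare: lon ⌊1.59400/0.0833333⌋ = 19 → t; lat ⌊0.27336/0.0416667⌋ = 6 → g.
Extended square: lon ⌊0.01067/0.00833333⌋ = 1; lat ⌊0.02336/0.00416667⌋ = 5.

OM24tg15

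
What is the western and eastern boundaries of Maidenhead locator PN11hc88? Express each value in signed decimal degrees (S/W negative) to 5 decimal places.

Field P=15, N=13: +15·20° lon, +13·10° lat → SW at lon 120°, lat 40°.
Square 1, 1: +1·2° lon, +1·1° lat → SW at lon 122°, lat 41°.
Subsquare h=7, c=2: +7·0.0833333° lon, +2·0.0416667° lat → SW at lon 122.583°, lat 41.0833°.
Extended square 8, 8: +8·0.00833333° lon, +8·0.00416667° lat → SW at lon 122.65°, lat 41.1167°.
Cell spans 0.00833333° lon × 0.00416667° lat.
west 122.65000, east 122.65833.

122.65000, 122.65833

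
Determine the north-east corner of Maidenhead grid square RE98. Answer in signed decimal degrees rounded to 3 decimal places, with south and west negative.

-41.000, 180.000

Field R=17, E=4: +17·20° lon, +4·10° lat → SW at lon 160°, lat -50°.
Square 9, 8: +9·2° lon, +8·1° lat → SW at lon 178°, lat -42°.
Cell spans 2° lon × 1° lat. NE corner is SW corner plus one full cell.
latitude -41.000, longitude 180.000.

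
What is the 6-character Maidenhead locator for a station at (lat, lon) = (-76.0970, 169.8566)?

Add 180° to longitude and 90° to latitude: 349.8566, 13.9030.
Field: 349.8566/20 → 17 → R, 13.9030/10 → 1 → B; chars RB.
Square: 9.8566/2 → 4, 3.9030/1 → 3; chars 43.
Subsquare: 1.8566/0.0833333 → 22 → w, 0.9030/0.0416667 → 21 → v; chars wv.

RB43wv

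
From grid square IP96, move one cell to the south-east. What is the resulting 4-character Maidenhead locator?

Longitude square 9; +1 → 10, wraps to 0, carry into field.
Longitude field I = 8; +1 → 9 = J.
Latitude square 6; −1 → 5.

JP05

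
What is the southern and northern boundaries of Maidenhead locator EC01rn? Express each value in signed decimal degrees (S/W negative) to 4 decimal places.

Field E=4, C=2: +4·20° lon, +2·10° lat → SW at lon -100°, lat -70°.
Square 0, 1: +0·2° lon, +1·1° lat → SW at lon -100°, lat -69°.
Subsquare r=17, n=13: +17·0.0833333° lon, +13·0.0416667° lat → SW at lon -98.5833°, lat -68.4583°.
Cell spans 0.0833333° lon × 0.0416667° lat.
south -68.4583, north -68.4167.

-68.4583, -68.4167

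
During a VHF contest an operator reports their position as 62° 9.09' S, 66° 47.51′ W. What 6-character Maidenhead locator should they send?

FC67ou

Add 180° to longitude and 90° to latitude: 113.2082, 27.8485.
Field (20°×10°, letters A–R): 113.2082/20 → 5 → F, 27.8485/10 → 2 → C; chars FC.
Square (2°×1°, digits 0–9): 13.2082/2 → 6, 7.8485/1 → 7; chars 67.
Subsquare (5′×2.5′, letters a–x): 1.2082/0.0833333 → 14 → o, 0.8485/0.0416667 → 20 → u; chars ou.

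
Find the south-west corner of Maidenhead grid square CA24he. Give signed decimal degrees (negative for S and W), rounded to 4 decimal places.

-85.8333, -135.4167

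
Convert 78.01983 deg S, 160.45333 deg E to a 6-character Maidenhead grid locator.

RB01fx

Shift to the Maidenhead origin (180°W, 90°S): lon 340.4533, lat 11.9802.
Field (20°×10°, letters A–R): 340.4533/20 → 17 → R, 11.9802/10 → 1 → B; chars RB.
Square (2°×1°, digits 0–9): 0.4533/2 → 0, 1.9802/1 → 1; chars 01.
Subsquare (5′×2.5′, letters a–x): 0.4533/0.0833333 → 5 → f, 0.9802/0.0416667 → 23 → x; chars fx.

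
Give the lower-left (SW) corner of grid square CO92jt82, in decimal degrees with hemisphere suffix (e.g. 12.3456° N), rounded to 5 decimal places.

Field C=2, O=14: +2·20° lon, +14·10° lat → SW at lon -140°, lat 50°.
Square 9, 2: +9·2° lon, +2·1° lat → SW at lon -122°, lat 52°.
Subsquare j=9, t=19: +9·0.0833333° lon, +19·0.0416667° lat → SW at lon -121.25°, lat 52.7917°.
Extended square 8, 2: +8·0.00833333° lon, +2·0.00416667° lat → SW at lon -121.183°, lat 52.8°.
latitude 52.80000° N, longitude 121.18333° W.

52.80000° N, 121.18333° W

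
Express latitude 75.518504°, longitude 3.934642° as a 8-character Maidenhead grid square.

Offset from 180°W / 90°S: lon 183.93464°, lat 165.51850°.
Field: 183.93464/20 → 9 → J, 165.51850/10 → 16 → Q; chars JQ.
Square: 3.93464/2 → 1, 5.51850/1 → 5; chars 15.
Subsquare: 1.93464/0.0833333 → 23 → x, 0.51850/0.0416667 → 12 → m; chars xm.
Extended square: 0.01798/0.00833333 → 2, 0.01850/0.00416667 → 4; chars 24.

JQ15xm24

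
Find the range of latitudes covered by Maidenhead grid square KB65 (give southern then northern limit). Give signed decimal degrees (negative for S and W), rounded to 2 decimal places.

-75.00, -74.00

Field K=10, B=1: +10·20° lon, +1·10° lat → SW at lon 20°, lat -80°.
Square 6, 5: +6·2° lon, +5·1° lat → SW at lon 32°, lat -75°.
Cell spans 2° lon × 1° lat.
south -75.00, north -74.00.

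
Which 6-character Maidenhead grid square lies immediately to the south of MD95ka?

MD94kx

Latitude subsquare a = 0; −1 → -1, wraps to 23 = x, carry into square.
Latitude square 5; −1 → 4.
The longitude characters are unchanged.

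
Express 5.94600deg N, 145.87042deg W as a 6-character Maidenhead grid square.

Shift to the Maidenhead origin (180°W, 90°S): lon 34.1296, lat 95.9460.
Field: lon ⌊34.1296/20⌋ = 1 → B; lat ⌊95.9460/10⌋ = 9 → J.
Square: lon ⌊14.1296/2⌋ = 7; lat ⌊5.9460/1⌋ = 5.
Subsquare: lon ⌊0.1296/0.0833333⌋ = 1 → b; lat ⌊0.9460/0.0416667⌋ = 22 → w.

BJ75bw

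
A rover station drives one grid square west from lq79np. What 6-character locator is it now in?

LQ79mp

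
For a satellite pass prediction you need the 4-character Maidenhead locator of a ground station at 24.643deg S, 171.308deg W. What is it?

Add 180° to longitude and 90° to latitude: 8.69, 65.36.
Field (20°×10°, letters A–R): 8.69/20 → 0 → A, 65.36/10 → 6 → G; chars AG.
Square (2°×1°, digits 0–9): 8.69/2 → 4, 5.36/1 → 5; chars 45.

AG45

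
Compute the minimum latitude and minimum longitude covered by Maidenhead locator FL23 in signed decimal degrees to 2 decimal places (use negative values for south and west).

23.00, -76.00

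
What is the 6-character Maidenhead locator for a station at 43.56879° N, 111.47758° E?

ON53rn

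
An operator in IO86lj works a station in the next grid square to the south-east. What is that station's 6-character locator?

IO86mi

Longitude subsquare l = 11; +1 → 12 = m.
Latitude subsquare j = 9; −1 → 8 = i.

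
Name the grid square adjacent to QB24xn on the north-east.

QB34ao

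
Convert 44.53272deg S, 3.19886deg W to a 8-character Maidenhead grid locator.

IE85jl62

Shift to the Maidenhead origin (180°W, 90°S): lon 176.80114, lat 45.46728.
Field: lon ⌊176.80114/20⌋ = 8 → I; lat ⌊45.46728/10⌋ = 4 → E.
Square: lon ⌊16.80114/2⌋ = 8; lat ⌊5.46728/1⌋ = 5.
Subsquare: lon ⌊0.80114/0.0833333⌋ = 9 → j; lat ⌊0.46728/0.0416667⌋ = 11 → l.
Extended square: lon ⌊0.05114/0.00833333⌋ = 6; lat ⌊0.00895/0.00416667⌋ = 2.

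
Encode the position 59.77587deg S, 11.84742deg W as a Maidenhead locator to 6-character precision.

ID40bf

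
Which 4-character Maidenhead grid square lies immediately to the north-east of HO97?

Longitude square 9; +1 → 10, wraps to 0, carry into field.
Longitude field H = 7; +1 → 8 = I.
Latitude square 7; +1 → 8.

IO08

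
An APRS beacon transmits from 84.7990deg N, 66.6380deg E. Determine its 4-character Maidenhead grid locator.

MR34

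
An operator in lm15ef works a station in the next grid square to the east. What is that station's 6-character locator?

Longitude subsquare e = 4; +1 → 5 = f.
The latitude characters are unchanged.

LM15ff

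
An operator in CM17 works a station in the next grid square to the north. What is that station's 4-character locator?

Latitude square 7; +1 → 8.
The longitude characters are unchanged.

CM18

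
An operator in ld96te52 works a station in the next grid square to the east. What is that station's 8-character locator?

LD96te62

Longitude extended square 5; +1 → 6.
The latitude characters are unchanged.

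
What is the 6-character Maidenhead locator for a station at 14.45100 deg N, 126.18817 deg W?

CK64vk

Shift to the Maidenhead origin (180°W, 90°S): lon 53.8118, lat 104.4510.
Field: 53.8118/20 → 2 → C, 104.4510/10 → 10 → K; chars CK.
Square: 13.8118/2 → 6, 4.4510/1 → 4; chars 64.
Subsquare: 1.8118/0.0833333 → 21 → v, 0.4510/0.0416667 → 10 → k; chars vk.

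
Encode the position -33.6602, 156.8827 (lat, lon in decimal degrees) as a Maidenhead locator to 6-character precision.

QF86ki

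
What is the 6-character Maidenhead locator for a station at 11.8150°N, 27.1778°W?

HK61jt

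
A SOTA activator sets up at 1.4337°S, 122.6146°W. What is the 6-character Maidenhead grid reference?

CI88qn

Add 180° to longitude and 90° to latitude: 57.3854, 88.5663.
Field: lon ⌊57.3854/20⌋ = 2 → C; lat ⌊88.5663/10⌋ = 8 → I.
Square: lon ⌊17.3854/2⌋ = 8; lat ⌊8.5663/1⌋ = 8.
Subsquare: lon ⌊1.3854/0.0833333⌋ = 16 → q; lat ⌊0.5663/0.0416667⌋ = 13 → n.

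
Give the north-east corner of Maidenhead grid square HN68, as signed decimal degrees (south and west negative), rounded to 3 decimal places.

49.000, -26.000

Field H=7, N=13: +7·20° lon, +13·10° lat → SW at lon -40°, lat 40°.
Square 6, 8: +6·2° lon, +8·1° lat → SW at lon -28°, lat 48°.
Cell spans 2° lon × 1° lat. NE corner is SW corner plus one full cell.
latitude 49.000, longitude -26.000.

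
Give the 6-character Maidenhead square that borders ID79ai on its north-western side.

Longitude subsquare a = 0; −1 → -1, wraps to 23 = x, carry into square.
Longitude square 7; −1 → 6.
Latitude subsquare i = 8; +1 → 9 = j.

ID69xj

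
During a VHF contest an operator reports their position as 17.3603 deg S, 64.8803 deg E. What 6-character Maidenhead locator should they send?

MH22kp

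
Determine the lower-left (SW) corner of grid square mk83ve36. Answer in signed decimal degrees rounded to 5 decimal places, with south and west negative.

Field M=12, K=10: +12·20° lon, +10·10° lat → SW at lon 60°, lat 10°.
Square 8, 3: +8·2° lon, +3·1° lat → SW at lon 76°, lat 13°.
Subsquare v=21, e=4: +21·0.0833333° lon, +4·0.0416667° lat → SW at lon 77.75°, lat 13.1667°.
Extended square 3, 6: +3·0.00833333° lon, +6·0.00416667° lat → SW at lon 77.775°, lat 13.1917°.
latitude 13.19167, longitude 77.77500.

13.19167, 77.77500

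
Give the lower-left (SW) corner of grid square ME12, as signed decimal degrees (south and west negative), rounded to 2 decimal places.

Field M=12, E=4: +12·20° lon, +4·10° lat → SW at lon 60°, lat -50°.
Square 1, 2: +1·2° lon, +2·1° lat → SW at lon 62°, lat -48°.
latitude -48.00, longitude 62.00.

-48.00, 62.00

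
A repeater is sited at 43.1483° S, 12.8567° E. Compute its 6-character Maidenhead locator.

JE66ku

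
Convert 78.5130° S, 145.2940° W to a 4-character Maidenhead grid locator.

Offset from 180°W / 90°S: lon 34.71°, lat 11.49°.
Field: 34.71/20 → 1 → B, 11.49/10 → 1 → B; chars BB.
Square: 14.71/2 → 7, 1.49/1 → 1; chars 71.

BB71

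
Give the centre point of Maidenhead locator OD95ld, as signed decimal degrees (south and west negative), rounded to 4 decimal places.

-54.8542, 118.9583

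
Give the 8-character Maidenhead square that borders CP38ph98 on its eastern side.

Longitude extended square 9; +1 → 10, wraps to 0, carry into subsquare.
Longitude subsquare p = 15; +1 → 16 = q.
The latitude characters are unchanged.

CP38qh08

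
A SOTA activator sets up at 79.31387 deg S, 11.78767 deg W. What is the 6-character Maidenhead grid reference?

IB40cq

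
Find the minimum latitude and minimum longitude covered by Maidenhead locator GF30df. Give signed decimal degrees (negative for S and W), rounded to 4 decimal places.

-39.7917, -53.7500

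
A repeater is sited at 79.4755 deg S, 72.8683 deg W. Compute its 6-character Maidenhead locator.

FB30nm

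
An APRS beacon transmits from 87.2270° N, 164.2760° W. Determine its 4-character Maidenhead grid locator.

Shift to the Maidenhead origin (180°W, 90°S): lon 15.72, lat 177.23.
Field (20°×10°, letters A–R): 15.72/20 → 0 → A, 177.23/10 → 17 → R; chars AR.
Square (2°×1°, digits 0–9): 15.72/2 → 7, 7.23/1 → 7; chars 77.

AR77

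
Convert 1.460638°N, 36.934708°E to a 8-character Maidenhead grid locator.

Shift to the Maidenhead origin (180°W, 90°S): lon 216.93471, lat 91.46064.
Field: 216.93471/20 → 10 → K, 91.46064/10 → 9 → J; chars KJ.
Square: 16.93471/2 → 8, 1.46064/1 → 1; chars 81.
Subsquare: 0.93471/0.0833333 → 11 → l, 0.46064/0.0416667 → 11 → l; chars ll.
Extended square: 0.01804/0.00833333 → 2, 0.00230/0.00416667 → 0; chars 20.

KJ81ll20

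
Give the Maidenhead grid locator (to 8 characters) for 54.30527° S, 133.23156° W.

CD35jq26

Shift to the Maidenhead origin (180°W, 90°S): lon 46.76844, lat 35.69473.
Field (20°×10°, letters A–R): 46.76844/20 → 2 → C, 35.69473/10 → 3 → D; chars CD.
Square (2°×1°, digits 0–9): 6.76844/2 → 3, 5.69473/1 → 5; chars 35.
Subsquare (5′×2.5′, letters a–x): 0.76844/0.0833333 → 9 → j, 0.69473/0.0416667 → 16 → q; chars jq.
Extended square (30″×15″, digits 0–9): 0.01844/0.00833333 → 2, 0.02806/0.00416667 → 6; chars 26.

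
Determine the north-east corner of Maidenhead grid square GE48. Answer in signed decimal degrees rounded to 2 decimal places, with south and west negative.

-41.00, -50.00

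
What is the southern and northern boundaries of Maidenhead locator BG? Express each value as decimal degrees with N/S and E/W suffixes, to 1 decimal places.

Field B=1, G=6: +1·20° lon, +6·10° lat → SW at lon -160°, lat -30°.
Cell spans 20° lon × 10° lat.
south 30.0° S, north 20.0° S.

30.0° S, 20.0° S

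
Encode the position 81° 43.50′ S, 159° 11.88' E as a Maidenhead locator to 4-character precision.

Shift to the Maidenhead origin (180°W, 90°S): lon 339.20, lat 8.28.
Field: lon ⌊339.20/20⌋ = 16 → Q; lat ⌊8.28/10⌋ = 0 → A.
Square: lon ⌊19.20/2⌋ = 9; lat ⌊8.28/1⌋ = 8.

QA98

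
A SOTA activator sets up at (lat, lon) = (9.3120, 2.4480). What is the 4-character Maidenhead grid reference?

Offset from 180°W / 90°S: lon 182.45°, lat 99.31°.
Field: lon ⌊182.45/20⌋ = 9 → J; lat ⌊99.31/10⌋ = 9 → J.
Square: lon ⌊2.45/2⌋ = 1; lat ⌊9.31/1⌋ = 9.

JJ19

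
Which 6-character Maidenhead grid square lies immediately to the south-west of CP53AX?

CP43xw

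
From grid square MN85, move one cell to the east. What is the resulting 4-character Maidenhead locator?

MN95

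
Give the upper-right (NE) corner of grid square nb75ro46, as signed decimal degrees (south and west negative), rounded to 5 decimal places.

Field N=13, B=1: +13·20° lon, +1·10° lat → SW at lon 80°, lat -80°.
Square 7, 5: +7·2° lon, +5·1° lat → SW at lon 94°, lat -75°.
Subsquare r=17, o=14: +17·0.0833333° lon, +14·0.0416667° lat → SW at lon 95.4167°, lat -74.4167°.
Extended square 4, 6: +4·0.00833333° lon, +6·0.00416667° lat → SW at lon 95.45°, lat -74.3917°.
Cell spans 0.00833333° lon × 0.00416667° lat. NE corner is SW corner plus one full cell.
latitude -74.38750, longitude 95.45833.

-74.38750, 95.45833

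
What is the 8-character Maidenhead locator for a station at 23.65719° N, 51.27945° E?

LL53pp37

Shift to the Maidenhead origin (180°W, 90°S): lon 231.27945, lat 113.65719.
Field (20°×10°, letters A–R): 231.27945/20 → 11 → L, 113.65719/10 → 11 → L; chars LL.
Square (2°×1°, digits 0–9): 11.27945/2 → 5, 3.65719/1 → 3; chars 53.
Subsquare (5′×2.5′, letters a–x): 1.27945/0.0833333 → 15 → p, 0.65719/0.0416667 → 15 → p; chars pp.
Extended square (30″×15″, digits 0–9): 0.02945/0.00833333 → 3, 0.03219/0.00416667 → 7; chars 37.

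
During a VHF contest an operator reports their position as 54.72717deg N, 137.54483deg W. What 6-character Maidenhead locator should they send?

Offset from 180°W / 90°S: lon 42.4552°, lat 144.7272°.
Field (20°×10°, letters A–R): 42.4552/20 → 2 → C, 144.7272/10 → 14 → O; chars CO.
Square (2°×1°, digits 0–9): 2.4552/2 → 1, 4.7272/1 → 4; chars 14.
Subsquare (5′×2.5′, letters a–x): 0.4552/0.0833333 → 5 → f, 0.7272/0.0416667 → 17 → r; chars fr.

CO14fr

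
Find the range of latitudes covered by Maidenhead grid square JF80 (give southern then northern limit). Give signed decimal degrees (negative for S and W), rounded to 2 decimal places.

-40.00, -39.00

Field J=9, F=5: +9·20° lon, +5·10° lat → SW at lon 0°, lat -40°.
Square 8, 0: +8·2° lon, +0·1° lat → SW at lon 16°, lat -40°.
Cell spans 2° lon × 1° lat.
south -40.00, north -39.00.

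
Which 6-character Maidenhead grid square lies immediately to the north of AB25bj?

AB25bk

Latitude subsquare j = 9; +1 → 10 = k.
The longitude characters are unchanged.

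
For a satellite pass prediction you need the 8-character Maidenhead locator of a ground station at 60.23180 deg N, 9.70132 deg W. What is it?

Offset from 180°W / 90°S: lon 170.29868°, lat 150.23180°.
Field: 170.29868/20 → 8 → I, 150.23180/10 → 15 → P; chars IP.
Square: 10.29868/2 → 5, 0.23180/1 → 0; chars 50.
Subsquare: 0.29868/0.0833333 → 3 → d, 0.23180/0.0416667 → 5 → f; chars df.
Extended square: 0.04868/0.00833333 → 5, 0.02347/0.00416667 → 5; chars 55.

IP50df55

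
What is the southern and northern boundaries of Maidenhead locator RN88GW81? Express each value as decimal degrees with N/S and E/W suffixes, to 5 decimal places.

Field R=17, N=13: +17·20° lon, +13·10° lat → SW at lon 160°, lat 40°.
Square 8, 8: +8·2° lon, +8·1° lat → SW at lon 176°, lat 48°.
Subsquare g=6, w=22: +6·0.0833333° lon, +22·0.0416667° lat → SW at lon 176.5°, lat 48.9167°.
Extended square 8, 1: +8·0.00833333° lon, +1·0.00416667° lat → SW at lon 176.567°, lat 48.9208°.
Cell spans 0.00833333° lon × 0.00416667° lat.
south 48.92083° N, north 48.92500° N.

48.92083° N, 48.92500° N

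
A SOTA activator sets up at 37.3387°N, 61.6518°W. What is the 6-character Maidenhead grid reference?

FM97ei

Shift to the Maidenhead origin (180°W, 90°S): lon 118.3482, lat 127.3387.
Field: 118.3482/20 → 5 → F, 127.3387/10 → 12 → M; chars FM.
Square: 18.3482/2 → 9, 7.3387/1 → 7; chars 97.
Subsquare: 0.3482/0.0833333 → 4 → e, 0.3387/0.0416667 → 8 → i; chars ei.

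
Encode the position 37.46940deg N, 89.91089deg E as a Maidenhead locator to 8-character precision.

NM47wl92

Add 180° to longitude and 90° to latitude: 269.91089, 127.46940.
Field (20°×10°, letters A–R): 269.91089/20 → 13 → N, 127.46940/10 → 12 → M; chars NM.
Square (2°×1°, digits 0–9): 9.91089/2 → 4, 7.46940/1 → 7; chars 47.
Subsquare (5′×2.5′, letters a–x): 1.91089/0.0833333 → 22 → w, 0.46940/0.0416667 → 11 → l; chars wl.
Extended square (30″×15″, digits 0–9): 0.07756/0.00833333 → 9, 0.01107/0.00416667 → 2; chars 92.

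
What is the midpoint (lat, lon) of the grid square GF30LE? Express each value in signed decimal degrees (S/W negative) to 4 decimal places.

Field G=6, F=5: +6·20° lon, +5·10° lat → SW at lon -60°, lat -40°.
Square 3, 0: +3·2° lon, +0·1° lat → SW at lon -54°, lat -40°.
Subsquare l=11, e=4: +11·0.0833333° lon, +4·0.0416667° lat → SW at lon -53.0833°, lat -39.8333°.
Cell spans 0.0833333° lon × 0.0416667° lat. Centre is SW corner plus half of each.
latitude -39.8125, longitude -53.0417.

-39.8125, -53.0417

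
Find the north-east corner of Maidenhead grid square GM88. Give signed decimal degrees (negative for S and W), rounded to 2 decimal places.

Field G=6, M=12: +6·20° lon, +12·10° lat → SW at lon -60°, lat 30°.
Square 8, 8: +8·2° lon, +8·1° lat → SW at lon -44°, lat 38°.
Cell spans 2° lon × 1° lat. NE corner is SW corner plus one full cell.
latitude 39.00, longitude -42.00.

39.00, -42.00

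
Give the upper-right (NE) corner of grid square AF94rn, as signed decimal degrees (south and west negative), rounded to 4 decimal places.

-35.4167, -160.5000

Field A=0, F=5: +0·20° lon, +5·10° lat → SW at lon -180°, lat -40°.
Square 9, 4: +9·2° lon, +4·1° lat → SW at lon -162°, lat -36°.
Subsquare r=17, n=13: +17·0.0833333° lon, +13·0.0416667° lat → SW at lon -160.583°, lat -35.4583°.
Cell spans 0.0833333° lon × 0.0416667° lat. NE corner is SW corner plus one full cell.
latitude -35.4167, longitude -160.5000.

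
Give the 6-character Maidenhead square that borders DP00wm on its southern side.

Latitude subsquare m = 12; −1 → 11 = l.
The longitude characters are unchanged.

DP00wl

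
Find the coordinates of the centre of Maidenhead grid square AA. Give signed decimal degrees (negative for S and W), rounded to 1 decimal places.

Field A=0, A=0: +0·20° lon, +0·10° lat → SW at lon -180°, lat -90°.
Cell spans 20° lon × 10° lat. Centre is SW corner plus half of each.
latitude -85.0, longitude -170.0.

-85.0, -170.0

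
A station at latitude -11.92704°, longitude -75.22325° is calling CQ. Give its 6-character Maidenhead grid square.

Offset from 180°W / 90°S: lon 104.7768°, lat 78.0730°.
Field (20°×10°, letters A–R): 104.7768/20 → 5 → F, 78.0730/10 → 7 → H; chars FH.
Square (2°×1°, digits 0–9): 4.7768/2 → 2, 8.0730/1 → 8; chars 28.
Subsquare (5′×2.5′, letters a–x): 0.7768/0.0833333 → 9 → j, 0.0730/0.0416667 → 1 → b; chars jb.

FH28jb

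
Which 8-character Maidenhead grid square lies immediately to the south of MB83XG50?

MB83xf59

Latitude extended square 0; −1 → -1, wraps to 9, carry into subsquare.
Latitude subsquare g = 6; −1 → 5 = f.
The longitude characters are unchanged.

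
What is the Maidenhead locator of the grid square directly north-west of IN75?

Longitude square 7; −1 → 6.
Latitude square 5; +1 → 6.

IN66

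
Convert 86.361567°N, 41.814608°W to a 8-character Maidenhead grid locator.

GR96ci26

Add 180° to longitude and 90° to latitude: 138.18539, 176.36157.
Field (20°×10°, letters A–R): 138.18539/20 → 6 → G, 176.36157/10 → 17 → R; chars GR.
Square (2°×1°, digits 0–9): 18.18539/2 → 9, 6.36157/1 → 6; chars 96.
Subsquare (5′×2.5′, letters a–x): 0.18539/0.0833333 → 2 → c, 0.36157/0.0416667 → 8 → i; chars ci.
Extended square (30″×15″, digits 0–9): 0.01873/0.00833333 → 2, 0.02823/0.00416667 → 6; chars 26.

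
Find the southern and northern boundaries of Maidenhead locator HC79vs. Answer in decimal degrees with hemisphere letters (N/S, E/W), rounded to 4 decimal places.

Field H=7, C=2: +7·20° lon, +2·10° lat → SW at lon -40°, lat -70°.
Square 7, 9: +7·2° lon, +9·1° lat → SW at lon -26°, lat -61°.
Subsquare v=21, s=18: +21·0.0833333° lon, +18·0.0416667° lat → SW at lon -24.25°, lat -60.25°.
Cell spans 0.0833333° lon × 0.0416667° lat.
south 60.2500° S, north 60.2083° S.

60.2500° S, 60.2083° S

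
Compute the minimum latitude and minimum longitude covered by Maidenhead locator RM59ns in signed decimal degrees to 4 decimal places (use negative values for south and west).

39.7500, 171.0833

Field R=17, M=12: +17·20° lon, +12·10° lat → SW at lon 160°, lat 30°.
Square 5, 9: +5·2° lon, +9·1° lat → SW at lon 170°, lat 39°.
Subsquare n=13, s=18: +13·0.0833333° lon, +18·0.0416667° lat → SW at lon 171.083°, lat 39.75°.
latitude 39.7500, longitude 171.0833.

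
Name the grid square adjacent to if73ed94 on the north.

Latitude extended square 4; +1 → 5.
The longitude characters are unchanged.

IF73ed95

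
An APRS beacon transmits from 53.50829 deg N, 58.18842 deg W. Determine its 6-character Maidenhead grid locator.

GO03vm

Shift to the Maidenhead origin (180°W, 90°S): lon 121.8116, lat 143.5083.
Field: 121.8116/20 → 6 → G, 143.5083/10 → 14 → O; chars GO.
Square: 1.8116/2 → 0, 3.5083/1 → 3; chars 03.
Subsquare: 1.8116/0.0833333 → 21 → v, 0.5083/0.0416667 → 12 → m; chars vm.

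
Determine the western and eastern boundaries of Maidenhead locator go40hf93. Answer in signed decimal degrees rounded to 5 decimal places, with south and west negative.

-51.34167, -51.33333

Field G=6, O=14: +6·20° lon, +14·10° lat → SW at lon -60°, lat 50°.
Square 4, 0: +4·2° lon, +0·1° lat → SW at lon -52°, lat 50°.
Subsquare h=7, f=5: +7·0.0833333° lon, +5·0.0416667° lat → SW at lon -51.4167°, lat 50.2083°.
Extended square 9, 3: +9·0.00833333° lon, +3·0.00416667° lat → SW at lon -51.3417°, lat 50.2208°.
Cell spans 0.00833333° lon × 0.00416667° lat.
west -51.34167, east -51.33333.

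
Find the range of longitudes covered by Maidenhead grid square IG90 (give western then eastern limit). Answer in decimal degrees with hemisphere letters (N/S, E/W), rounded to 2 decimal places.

2.00° W, 0.00° E

Field I=8, G=6: +8·20° lon, +6·10° lat → SW at lon -20°, lat -30°.
Square 9, 0: +9·2° lon, +0·1° lat → SW at lon -2°, lat -30°.
Cell spans 2° lon × 1° lat.
west 2.00° W, east 0.00° E.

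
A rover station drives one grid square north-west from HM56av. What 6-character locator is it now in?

HM46xw

Longitude subsquare a = 0; −1 → -1, wraps to 23 = x, carry into square.
Longitude square 5; −1 → 4.
Latitude subsquare v = 21; +1 → 22 = w.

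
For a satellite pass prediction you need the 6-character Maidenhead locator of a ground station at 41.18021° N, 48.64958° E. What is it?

Add 180° to longitude and 90° to latitude: 228.6496, 131.1802.
Field (20°×10°, letters A–R): lon ⌊228.6496/20⌋ = 11 → L; lat ⌊131.1802/10⌋ = 13 → N.
Square (2°×1°, digits 0–9): lon ⌊8.6496/2⌋ = 4; lat ⌊1.1802/1⌋ = 1.
Subsquare (5′×2.5′, letters a–x): lon ⌊0.6496/0.0833333⌋ = 7 → h; lat ⌊0.1802/0.0416667⌋ = 4 → e.

LN41he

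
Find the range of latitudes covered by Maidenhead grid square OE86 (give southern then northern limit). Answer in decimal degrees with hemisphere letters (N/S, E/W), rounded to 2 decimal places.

44.00° S, 43.00° S

Field O=14, E=4: +14·20° lon, +4·10° lat → SW at lon 100°, lat -50°.
Square 8, 6: +8·2° lon, +6·1° lat → SW at lon 116°, lat -44°.
Cell spans 2° lon × 1° lat.
south 44.00° S, north 43.00° S.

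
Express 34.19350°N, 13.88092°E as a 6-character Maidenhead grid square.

JM64we

Offset from 180°W / 90°S: lon 193.8809°, lat 124.1935°.
Field: 193.8809/20 → 9 → J, 124.1935/10 → 12 → M; chars JM.
Square: 13.8809/2 → 6, 4.1935/1 → 4; chars 64.
Subsquare: 1.8809/0.0833333 → 22 → w, 0.1935/0.0416667 → 4 → e; chars we.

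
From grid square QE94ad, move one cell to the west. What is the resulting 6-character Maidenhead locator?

QE84xd

Longitude subsquare a = 0; −1 → -1, wraps to 23 = x, carry into square.
Longitude square 9; −1 → 8.
The latitude characters are unchanged.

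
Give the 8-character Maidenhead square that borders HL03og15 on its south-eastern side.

HL03og24

Longitude extended square 1; +1 → 2.
Latitude extended square 5; −1 → 4.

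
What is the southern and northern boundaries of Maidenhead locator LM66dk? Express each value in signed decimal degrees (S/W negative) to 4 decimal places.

Field L=11, M=12: +11·20° lon, +12·10° lat → SW at lon 40°, lat 30°.
Square 6, 6: +6·2° lon, +6·1° lat → SW at lon 52°, lat 36°.
Subsquare d=3, k=10: +3·0.0833333° lon, +10·0.0416667° lat → SW at lon 52.25°, lat 36.4167°.
Cell spans 0.0833333° lon × 0.0416667° lat.
south 36.4167, north 36.4583.

36.4167, 36.4583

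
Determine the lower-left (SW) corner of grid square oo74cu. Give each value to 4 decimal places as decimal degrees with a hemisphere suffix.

54.8333° N, 114.1667° E

Field O=14, O=14: +14·20° lon, +14·10° lat → SW at lon 100°, lat 50°.
Square 7, 4: +7·2° lon, +4·1° lat → SW at lon 114°, lat 54°.
Subsquare c=2, u=20: +2·0.0833333° lon, +20·0.0416667° lat → SW at lon 114.167°, lat 54.8333°.
latitude 54.8333° N, longitude 114.1667° E.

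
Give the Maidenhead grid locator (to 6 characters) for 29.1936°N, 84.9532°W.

Offset from 180°W / 90°S: lon 95.0468°, lat 119.1936°.
Field: lon ⌊95.0468/20⌋ = 4 → E; lat ⌊119.1936/10⌋ = 11 → L.
Square: lon ⌊15.0468/2⌋ = 7; lat ⌊9.1936/1⌋ = 9.
Subsquare: lon ⌊1.0468/0.0833333⌋ = 12 → m; lat ⌊0.1936/0.0416667⌋ = 4 → e.

EL79me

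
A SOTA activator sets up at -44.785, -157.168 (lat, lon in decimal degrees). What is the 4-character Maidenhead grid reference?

Shift to the Maidenhead origin (180°W, 90°S): lon 22.83, lat 45.22.
Field: 22.83/20 → 1 → B, 45.22/10 → 4 → E; chars BE.
Square: 2.83/2 → 1, 5.22/1 → 5; chars 15.

BE15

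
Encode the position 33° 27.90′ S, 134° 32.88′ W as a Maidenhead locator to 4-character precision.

CF26

Offset from 180°W / 90°S: lon 45.45°, lat 56.53°.
Field: lon ⌊45.45/20⌋ = 2 → C; lat ⌊56.53/10⌋ = 5 → F.
Square: lon ⌊5.45/2⌋ = 2; lat ⌊6.53/1⌋ = 6.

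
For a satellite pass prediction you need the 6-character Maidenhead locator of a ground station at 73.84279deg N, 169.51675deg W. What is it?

AQ53fu

Add 180° to longitude and 90° to latitude: 10.4832, 163.8428.
Field (20°×10°, letters A–R): lon ⌊10.4832/20⌋ = 0 → A; lat ⌊163.8428/10⌋ = 16 → Q.
Square (2°×1°, digits 0–9): lon ⌊10.4832/2⌋ = 5; lat ⌊3.8428/1⌋ = 3.
Subsquare (5′×2.5′, letters a–x): lon ⌊0.4832/0.0833333⌋ = 5 → f; lat ⌊0.8428/0.0416667⌋ = 20 → u.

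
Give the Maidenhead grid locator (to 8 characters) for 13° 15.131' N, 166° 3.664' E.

Shift to the Maidenhead origin (180°W, 90°S): lon 346.06107, lat 103.25218.
Field: 346.06107/20 → 17 → R, 103.25218/10 → 10 → K; chars RK.
Square: 6.06107/2 → 3, 3.25218/1 → 3; chars 33.
Subsquare: 0.06107/0.0833333 → 0 → a, 0.25218/0.0416667 → 6 → g; chars ag.
Extended square: 0.06107/0.00833333 → 7, 0.00218/0.00416667 → 0; chars 70.

RK33ag70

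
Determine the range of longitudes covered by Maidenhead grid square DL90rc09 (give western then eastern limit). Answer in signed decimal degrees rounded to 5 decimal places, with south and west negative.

Field D=3, L=11: +3·20° lon, +11·10° lat → SW at lon -120°, lat 20°.
Square 9, 0: +9·2° lon, +0·1° lat → SW at lon -102°, lat 20°.
Subsquare r=17, c=2: +17·0.0833333° lon, +2·0.0416667° lat → SW at lon -100.583°, lat 20.0833°.
Extended square 0, 9: +0·0.00833333° lon, +9·0.00416667° lat → SW at lon -100.583°, lat 20.1208°.
Cell spans 0.00833333° lon × 0.00416667° lat.
west -100.58333, east -100.57500.

-100.58333, -100.57500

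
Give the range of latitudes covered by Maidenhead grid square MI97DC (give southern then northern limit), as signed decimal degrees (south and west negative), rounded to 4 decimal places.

Field M=12, I=8: +12·20° lon, +8·10° lat → SW at lon 60°, lat -10°.
Square 9, 7: +9·2° lon, +7·1° lat → SW at lon 78°, lat -3°.
Subsquare d=3, c=2: +3·0.0833333° lon, +2·0.0416667° lat → SW at lon 78.25°, lat -2.91667°.
Cell spans 0.0833333° lon × 0.0416667° lat.
south -2.9167, north -2.8750.

-2.9167, -2.8750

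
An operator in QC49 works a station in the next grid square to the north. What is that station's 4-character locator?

QD40

Latitude square 9; +1 → 10, wraps to 0, carry into field.
Latitude field C = 2; +1 → 3 = D.
The longitude characters are unchanged.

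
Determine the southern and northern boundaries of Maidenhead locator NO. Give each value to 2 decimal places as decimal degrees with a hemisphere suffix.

50.00° N, 60.00° N

Field N=13, O=14: +13·20° lon, +14·10° lat → SW at lon 80°, lat 50°.
Cell spans 20° lon × 10° lat.
south 50.00° N, north 60.00° N.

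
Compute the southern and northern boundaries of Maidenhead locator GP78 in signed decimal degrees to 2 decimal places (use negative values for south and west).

Field G=6, P=15: +6·20° lon, +15·10° lat → SW at lon -60°, lat 60°.
Square 7, 8: +7·2° lon, +8·1° lat → SW at lon -46°, lat 68°.
Cell spans 2° lon × 1° lat.
south 68.00, north 69.00.

68.00, 69.00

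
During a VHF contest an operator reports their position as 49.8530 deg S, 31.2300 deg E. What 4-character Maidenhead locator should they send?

KE50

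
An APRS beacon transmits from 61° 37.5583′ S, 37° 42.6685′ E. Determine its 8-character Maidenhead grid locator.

Add 180° to longitude and 90° to latitude: 217.71114, 28.37403.
Field (20°×10°, letters A–R): 217.71114/20 → 10 → K, 28.37403/10 → 2 → C; chars KC.
Square (2°×1°, digits 0–9): 17.71114/2 → 8, 8.37403/1 → 8; chars 88.
Subsquare (5′×2.5′, letters a–x): 1.71114/0.0833333 → 20 → u, 0.37403/0.0416667 → 8 → i; chars ui.
Extended square (30″×15″, digits 0–9): 0.04447/0.00833333 → 5, 0.04070/0.00416667 → 9; chars 59.

KC88ui59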